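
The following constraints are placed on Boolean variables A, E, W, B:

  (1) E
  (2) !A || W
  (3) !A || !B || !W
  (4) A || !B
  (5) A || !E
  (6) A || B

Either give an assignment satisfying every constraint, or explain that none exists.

Unit clause (E) forces E = True.
In (A || !E) only A is left, so A = True.
In (!A || W) only W is left, so W = True.
In (!A || !B || !W) only !B is left, so B = False.
Check each clause:
  (E): E holds.
  (!A || W): W holds.
  (!A || !B || !W): !B holds.
  (A || !B): A holds.
  (A || !E): A holds.
  (A || B): A holds.
All clauses satisfied.

A=T; E=T; W=T; B=F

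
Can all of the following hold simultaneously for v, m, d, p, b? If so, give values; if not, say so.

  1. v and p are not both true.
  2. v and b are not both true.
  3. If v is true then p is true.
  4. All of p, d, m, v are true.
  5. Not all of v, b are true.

UNSATISFIABLE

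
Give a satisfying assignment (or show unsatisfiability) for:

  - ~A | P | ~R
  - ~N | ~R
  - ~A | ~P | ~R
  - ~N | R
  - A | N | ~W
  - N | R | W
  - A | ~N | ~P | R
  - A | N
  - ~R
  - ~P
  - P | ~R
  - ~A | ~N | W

Unit clause (~R) forces R = False.
Unit clause (~P) forces P = False.
In (~N | R) only ~N is left, so N = False.
In (N | R | W) only W is left, so W = True.
In (A | N) only A is left, so A = True.
All clauses satisfied.

R = False, W = True, P = False, A = True, N = False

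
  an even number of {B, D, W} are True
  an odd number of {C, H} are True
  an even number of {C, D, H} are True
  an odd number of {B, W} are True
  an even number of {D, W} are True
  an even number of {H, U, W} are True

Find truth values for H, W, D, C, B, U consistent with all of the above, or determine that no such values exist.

H: True; W: True; D: True; C: False; B: False; U: False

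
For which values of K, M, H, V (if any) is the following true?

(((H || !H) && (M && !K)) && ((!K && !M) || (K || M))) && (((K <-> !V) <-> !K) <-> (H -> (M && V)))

K = False, M = True, H = True, V = False

  ((H || !H) && (M && !K)) && ((!K && !M) || (K || M)) = True
    (H || !H) && (M && !K) = True
      H || !H = True
        !H = False
      M && !K = True
        !K = True
    (!K && !M) || (K || M) = True
      !K && !M = False
        !K = True
        !M = False
      K || M = True
  ((K <-> !V) <-> !K) <-> (H -> (M && V)) = True
    (K <-> !V) <-> !K = False
      K <-> !V = False
        !V = True
      !K = True
    H -> (M && V) = False
      M && V = False
Both conjuncts True, so the formula holds.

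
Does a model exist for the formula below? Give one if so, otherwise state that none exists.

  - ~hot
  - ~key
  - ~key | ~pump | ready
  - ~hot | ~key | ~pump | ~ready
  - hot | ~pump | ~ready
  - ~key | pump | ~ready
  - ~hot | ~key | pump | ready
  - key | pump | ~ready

key = False, ready = False, pump = True, hot = False

Unit clause (~hot) forces hot = False.
Unit clause (~key) forces key = False.
Try ready = True:
  (hot | ~pump | ~ready) forces pump = False.
  clause (key | pump | ~ready) is falsified — backtrack.
So ready = False.
Set pump = True.
All clauses satisfied.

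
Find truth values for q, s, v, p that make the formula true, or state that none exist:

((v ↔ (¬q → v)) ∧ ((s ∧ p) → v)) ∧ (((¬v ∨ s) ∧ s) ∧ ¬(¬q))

q=T; s=T; v=T; p=F

  (v ↔ (¬q → v)) ∧ ((s ∧ p) → v) = True
    v ↔ (¬q → v) = True
      ¬q → v = True
        ¬q = False
    (s ∧ p) → v = True
      s ∧ p = False
  ((¬v ∨ s) ∧ s) ∧ ¬(¬q) = True
    (¬v ∨ s) ∧ s = True
      ¬v ∨ s = True
        ¬v = False
    ¬(¬q) = True
      ¬q = False
Both conjuncts True, so the formula holds.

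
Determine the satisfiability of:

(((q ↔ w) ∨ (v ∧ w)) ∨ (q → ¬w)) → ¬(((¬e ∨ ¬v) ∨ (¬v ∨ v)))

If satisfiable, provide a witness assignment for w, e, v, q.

Case v = True: the formula simplifies to ¬((((q ↔ w) ∨ w) ∨ (q → ¬w))).
  w = True: this becomes ¬((True ∨ ¬q)) = False.
  w = False: this becomes ¬((¬q ∨ True)) = False.
Case v = False: the formula simplifies to ¬(((q ↔ w) ∨ (q → ¬w))).
  w = True: simplifies to ¬((q ∨ ¬q)).
    q = True: this becomes ¬((True ∨ False)) = False.
    q = False: this becomes ¬((False ∨ True)) = False.
  w = False: this becomes ¬((¬q ∨ True)) = False.
Both cases fail — unsatisfiable.

No satisfying assignment exists.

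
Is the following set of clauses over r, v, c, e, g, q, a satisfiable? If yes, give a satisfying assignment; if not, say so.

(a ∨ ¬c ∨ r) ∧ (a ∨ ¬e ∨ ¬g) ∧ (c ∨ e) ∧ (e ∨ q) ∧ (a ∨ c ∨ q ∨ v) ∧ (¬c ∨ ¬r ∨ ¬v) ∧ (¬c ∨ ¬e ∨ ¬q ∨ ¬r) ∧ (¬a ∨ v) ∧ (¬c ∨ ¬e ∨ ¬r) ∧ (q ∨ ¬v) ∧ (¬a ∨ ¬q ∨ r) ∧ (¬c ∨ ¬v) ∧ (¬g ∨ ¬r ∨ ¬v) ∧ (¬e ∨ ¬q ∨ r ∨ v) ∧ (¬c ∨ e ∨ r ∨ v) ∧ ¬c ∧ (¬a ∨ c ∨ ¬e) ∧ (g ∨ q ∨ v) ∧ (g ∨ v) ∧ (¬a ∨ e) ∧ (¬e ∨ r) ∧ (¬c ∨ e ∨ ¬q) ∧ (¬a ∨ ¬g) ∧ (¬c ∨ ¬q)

Unit clause (¬c) forces c = False.
In (c ∨ e) only e is left, so e = True.
In (¬a ∨ c ∨ ¬e) only ¬a is left, so a = False.
In (¬e ∨ r) only r is left, so r = True.
In (a ∨ ¬e ∨ ¬g) only ¬g is left, so g = False.
In (g ∨ v) only v is left, so v = True.
In (q ∨ ¬v) only q is left, so q = True.
All clauses satisfied.

r=T, v=T, c=F, e=T, g=F, q=T, a=F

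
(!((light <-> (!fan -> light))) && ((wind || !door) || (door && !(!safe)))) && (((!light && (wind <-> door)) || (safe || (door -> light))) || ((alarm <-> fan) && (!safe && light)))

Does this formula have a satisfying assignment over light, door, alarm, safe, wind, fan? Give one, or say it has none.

light=F, door=T, alarm=T, safe=T, wind=T, fan=T

  !((light <-> (!fan -> light))) && ((wind || !door) || (door && !(!safe))) = True
    !((light <-> (!fan -> light))) = True
      light <-> (!fan -> light) = False
        !fan -> light = True
          !fan = False
    (wind || !door) || (door && !(!safe)) = True
      wind || !door = True
        !door = False
      door && !(!safe) = True
        !(!safe) = True
          !safe = False
  ((!light && (wind <-> door)) || (safe || (door -> light))) || ((alarm <-> fan) && (!safe && light)) = True
    (!light && (wind <-> door)) || (safe || (door -> light)) = True
      !light && (wind <-> door) = True
        !light = True
        wind <-> door = True
      safe || (door -> light) = True
        door -> light = False
    (alarm <-> fan) && (!safe && light) = False
      alarm <-> fan = True
      !safe && light = False
        !safe = False
Both conjuncts True, so the formula holds.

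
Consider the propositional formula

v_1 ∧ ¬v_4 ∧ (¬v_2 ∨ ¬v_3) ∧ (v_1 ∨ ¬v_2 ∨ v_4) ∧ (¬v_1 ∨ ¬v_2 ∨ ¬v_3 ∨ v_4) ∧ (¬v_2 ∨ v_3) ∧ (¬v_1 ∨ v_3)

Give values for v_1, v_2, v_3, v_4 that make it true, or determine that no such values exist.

v_1 = True; v_2 = False; v_3 = True; v_4 = False

Unit clause (v_1) forces v_1 = True.
Unit clause (¬v_4) forces v_4 = False.
In (¬v_1 ∨ v_3) only v_3 is left, so v_3 = True.
In (¬v_2 ∨ ¬v_3) only ¬v_2 is left, so v_2 = False.
Check each clause:
  (v_1): v_1 holds.
  (¬v_4): ¬v_4 holds.
  (¬v_2 ∨ ¬v_3): ¬v_2 holds.
  (v_1 ∨ ¬v_2 ∨ v_4): v_1 holds.
  (¬v_1 ∨ ¬v_2 ∨ ¬v_3 ∨ v_4): ¬v_2 holds.
  (¬v_2 ∨ v_3): ¬v_2 holds.
  (¬v_1 ∨ v_3): v_3 holds.
All clauses satisfied.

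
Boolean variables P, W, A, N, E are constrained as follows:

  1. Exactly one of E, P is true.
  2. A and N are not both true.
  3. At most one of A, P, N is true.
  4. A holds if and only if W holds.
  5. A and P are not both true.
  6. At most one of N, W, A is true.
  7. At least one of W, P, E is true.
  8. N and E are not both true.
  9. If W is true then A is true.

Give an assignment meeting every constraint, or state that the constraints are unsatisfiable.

P=F, W=F, A=F, N=F, E=T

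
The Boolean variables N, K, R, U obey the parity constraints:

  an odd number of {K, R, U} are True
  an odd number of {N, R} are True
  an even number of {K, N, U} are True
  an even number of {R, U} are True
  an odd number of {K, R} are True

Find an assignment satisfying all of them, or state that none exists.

N: True; K: True; R: False; U: False

{K, R, U}: 1 true → odd ✓
{N, R}: 1 true → odd ✓
{K, N, U}: 2 true → even ✓
{R, U}: 0 true → even ✓
{K, R}: 1 true → odd ✓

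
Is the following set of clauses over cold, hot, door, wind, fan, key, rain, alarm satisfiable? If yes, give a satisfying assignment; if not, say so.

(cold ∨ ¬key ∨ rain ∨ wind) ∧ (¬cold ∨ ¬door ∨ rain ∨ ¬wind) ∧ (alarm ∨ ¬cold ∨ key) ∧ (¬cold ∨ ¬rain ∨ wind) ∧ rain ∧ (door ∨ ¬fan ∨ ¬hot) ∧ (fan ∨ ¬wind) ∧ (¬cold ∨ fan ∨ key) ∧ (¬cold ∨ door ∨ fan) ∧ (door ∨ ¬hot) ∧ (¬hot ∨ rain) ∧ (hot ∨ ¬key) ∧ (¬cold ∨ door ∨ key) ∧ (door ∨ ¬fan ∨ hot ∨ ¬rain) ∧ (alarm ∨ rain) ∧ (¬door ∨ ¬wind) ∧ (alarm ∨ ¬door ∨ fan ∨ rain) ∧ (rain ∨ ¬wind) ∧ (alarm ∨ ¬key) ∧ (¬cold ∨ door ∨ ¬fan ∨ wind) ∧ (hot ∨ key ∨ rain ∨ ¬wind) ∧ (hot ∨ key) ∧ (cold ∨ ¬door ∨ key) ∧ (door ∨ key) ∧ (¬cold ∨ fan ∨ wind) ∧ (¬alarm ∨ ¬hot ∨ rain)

cold: False; hot: True; door: True; wind: False; fan: False; key: True; rain: True; alarm: True

Unit clause (rain) forces rain = True.
Set cold = False.
Set hot = True.
  then (door ∨ ¬hot) forces door = True.
  then (¬door ∨ ¬wind) forces wind = False.
  then (cold ∨ ¬door ∨ key) forces key = True.
  then (alarm ∨ ¬key) forces alarm = True.
Set fan = False.
All clauses satisfied.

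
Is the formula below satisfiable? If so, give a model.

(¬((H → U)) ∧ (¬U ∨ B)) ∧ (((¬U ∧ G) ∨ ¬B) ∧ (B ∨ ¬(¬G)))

U: False, B: False, G: True, H: True

  ¬((H → U)) ∧ (¬U ∨ B) = True
    ¬((H → U)) = True
      H → U = False
    ¬U ∨ B = True
      ¬U = True
  ((¬U ∧ G) ∨ ¬B) ∧ (B ∨ ¬(¬G)) = True
    (¬U ∧ G) ∨ ¬B = True
      ¬U ∧ G = True
        ¬U = True
      ¬B = True
    B ∨ ¬(¬G) = True
      ¬(¬G) = True
        ¬G = False
Both conjuncts True, so the formula holds.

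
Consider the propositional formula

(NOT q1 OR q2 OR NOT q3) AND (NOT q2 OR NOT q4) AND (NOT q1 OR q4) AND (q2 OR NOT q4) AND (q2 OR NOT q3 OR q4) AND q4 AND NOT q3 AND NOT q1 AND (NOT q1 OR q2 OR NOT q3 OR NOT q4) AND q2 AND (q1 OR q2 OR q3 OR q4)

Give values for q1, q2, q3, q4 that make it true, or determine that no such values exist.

Case q2 = True:
  (NOT q2 OR NOT q4) forces q4 = False.
  Clause (q4) is falsified — contradiction.
Case q2 = False:
  Clause (q2) is falsified — contradiction.
Both cases fail, so the formula is unsatisfiable.

UNSATISFIABLE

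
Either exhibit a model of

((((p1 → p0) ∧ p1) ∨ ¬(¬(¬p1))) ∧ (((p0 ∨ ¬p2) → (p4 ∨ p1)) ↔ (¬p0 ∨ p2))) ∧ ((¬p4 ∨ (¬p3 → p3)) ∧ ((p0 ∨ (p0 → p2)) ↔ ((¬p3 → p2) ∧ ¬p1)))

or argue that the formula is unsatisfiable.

p0=F, p1=F, p2=T, p3=F, p4=F

  (((p1 → p0) ∧ p1) ∨ ¬(¬(¬p1))) ∧ (((p0 ∨ ¬p2) → (p4 ∨ p1)) ↔ (¬p0 ∨ p2)) = True
    ((p1 → p0) ∧ p1) ∨ ¬(¬(¬p1)) = True
      (p1 → p0) ∧ p1 = False
        p1 → p0 = True
      ¬(¬(¬p1)) = True
        ¬(¬p1) = False
          ¬p1 = True
    ((p0 ∨ ¬p2) → (p4 ∨ p1)) ↔ (¬p0 ∨ p2) = True
      (p0 ∨ ¬p2) → (p4 ∨ p1) = True
        p0 ∨ ¬p2 = False
          ¬p2 = False
        p4 ∨ p1 = False
      ¬p0 ∨ p2 = True
        ¬p0 = True
  (¬p4 ∨ (¬p3 → p3)) ∧ ((p0 ∨ (p0 → p2)) ↔ ((¬p3 → p2) ∧ ¬p1)) = True
    ¬p4 ∨ (¬p3 → p3) = True
      ¬p4 = True
      ¬p3 → p3 = False
        ¬p3 = True
    (p0 ∨ (p0 → p2)) ↔ ((¬p3 → p2) ∧ ¬p1) = True
      p0 ∨ (p0 → p2) = True
        p0 → p2 = True
      (¬p3 → p2) ∧ ¬p1 = True
        ¬p3 → p2 = True
          ¬p3 = True
        ¬p1 = True
Both conjuncts True, so the formula holds.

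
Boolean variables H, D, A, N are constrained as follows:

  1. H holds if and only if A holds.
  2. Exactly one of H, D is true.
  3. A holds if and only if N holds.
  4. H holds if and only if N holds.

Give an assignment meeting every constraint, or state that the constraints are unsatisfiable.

H=F, D=T, A=F, N=F

  (1) H=F, A=F — same ✓
  (2) {H, D}: 1 true — exactly one ✓
  (3) A=F, N=F — same ✓
  (4) H=F, N=F — same ✓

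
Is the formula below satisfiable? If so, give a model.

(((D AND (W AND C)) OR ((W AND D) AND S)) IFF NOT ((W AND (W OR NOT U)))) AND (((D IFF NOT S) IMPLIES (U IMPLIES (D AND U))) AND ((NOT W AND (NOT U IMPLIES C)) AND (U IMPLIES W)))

Case W = True: the conjunct NOT W is False.
Case W = False: the conjunct ((D AND (W AND C)) OR ((W AND D) AND S)) IFF NOT ((W AND (W OR NOT U))) becomes (False OR False) IFF NOT False = False.
Both cases fail — unsatisfiable.

No satisfying assignment exists.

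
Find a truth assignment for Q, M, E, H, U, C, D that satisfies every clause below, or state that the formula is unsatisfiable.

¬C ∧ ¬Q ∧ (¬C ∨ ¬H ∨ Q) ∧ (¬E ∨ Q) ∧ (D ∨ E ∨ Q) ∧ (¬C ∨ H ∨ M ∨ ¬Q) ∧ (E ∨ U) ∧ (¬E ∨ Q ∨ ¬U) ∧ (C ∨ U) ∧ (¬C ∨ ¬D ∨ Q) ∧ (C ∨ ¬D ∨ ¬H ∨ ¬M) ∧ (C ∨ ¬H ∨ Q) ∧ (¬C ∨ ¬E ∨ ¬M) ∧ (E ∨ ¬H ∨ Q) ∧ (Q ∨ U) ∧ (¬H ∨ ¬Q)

Q = False; M = True; E = False; H = False; U = True; C = False; D = True

Unit clause (¬C) forces C = False.
Unit clause (¬Q) forces Q = False.
In (¬E ∨ Q) only ¬E is left, so E = False.
In (D ∨ E ∨ Q) only D is left, so D = True.
In (E ∨ U) only U is left, so U = True.
In (C ∨ ¬H ∨ Q) only ¬H is left, so H = False.
Set M = True.
All clauses satisfied.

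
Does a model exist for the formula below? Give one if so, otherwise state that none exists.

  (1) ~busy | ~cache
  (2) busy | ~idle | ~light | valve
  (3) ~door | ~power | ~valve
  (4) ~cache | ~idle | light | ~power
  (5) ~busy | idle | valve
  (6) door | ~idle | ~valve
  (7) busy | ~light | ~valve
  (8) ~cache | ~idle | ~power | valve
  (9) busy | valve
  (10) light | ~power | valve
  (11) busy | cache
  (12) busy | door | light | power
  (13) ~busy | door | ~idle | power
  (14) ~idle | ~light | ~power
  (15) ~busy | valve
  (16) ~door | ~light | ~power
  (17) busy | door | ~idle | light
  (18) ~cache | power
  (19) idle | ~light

cache=T, idle=F, power=T, busy=F, valve=T, light=F, door=F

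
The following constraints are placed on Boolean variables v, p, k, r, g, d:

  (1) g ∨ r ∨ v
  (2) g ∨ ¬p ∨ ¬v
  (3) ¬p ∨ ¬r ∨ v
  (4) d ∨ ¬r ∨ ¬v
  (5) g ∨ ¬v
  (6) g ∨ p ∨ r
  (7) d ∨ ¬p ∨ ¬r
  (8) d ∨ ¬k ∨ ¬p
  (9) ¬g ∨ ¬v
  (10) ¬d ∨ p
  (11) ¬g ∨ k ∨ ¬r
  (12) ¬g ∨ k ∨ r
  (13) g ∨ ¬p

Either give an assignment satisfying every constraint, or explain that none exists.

Try v = True:
  (g ∨ ¬v) forces g = True.
  clause (¬g ∨ ¬v) is falsified — backtrack.
So v = False.
Set p = False.
  then (¬d ∨ p) forces d = False.
Set k = True.
Set r = True.
Set g = True.
All clauses satisfied.

v = False, p = False, k = True, r = True, g = True, d = False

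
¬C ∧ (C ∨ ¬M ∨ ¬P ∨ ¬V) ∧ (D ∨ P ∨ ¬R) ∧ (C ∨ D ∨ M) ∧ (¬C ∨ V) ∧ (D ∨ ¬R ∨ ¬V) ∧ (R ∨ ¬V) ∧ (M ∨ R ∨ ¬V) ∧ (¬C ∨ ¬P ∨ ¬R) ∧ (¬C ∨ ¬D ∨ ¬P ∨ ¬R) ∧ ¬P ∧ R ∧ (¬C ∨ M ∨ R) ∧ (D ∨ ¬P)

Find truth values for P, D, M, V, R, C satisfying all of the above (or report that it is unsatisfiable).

Unit clause (¬C) forces C = False.
Unit clause (¬P) forces P = False.
Unit clause (R) forces R = True.
In (D ∨ P ∨ ¬R) only D is left, so D = True.
Set M = False.
Set V = True.
All clauses satisfied.

P=F; D=T; M=F; V=T; R=T; C=F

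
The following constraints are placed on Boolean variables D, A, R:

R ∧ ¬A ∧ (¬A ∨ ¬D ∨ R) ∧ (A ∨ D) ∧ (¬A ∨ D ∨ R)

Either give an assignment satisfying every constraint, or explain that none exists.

Unit clause (R) forces R = True.
Unit clause (¬A) forces A = False.
In (A ∨ D) only D is left, so D = True.
All clauses satisfied.

D = True; A = False; R = True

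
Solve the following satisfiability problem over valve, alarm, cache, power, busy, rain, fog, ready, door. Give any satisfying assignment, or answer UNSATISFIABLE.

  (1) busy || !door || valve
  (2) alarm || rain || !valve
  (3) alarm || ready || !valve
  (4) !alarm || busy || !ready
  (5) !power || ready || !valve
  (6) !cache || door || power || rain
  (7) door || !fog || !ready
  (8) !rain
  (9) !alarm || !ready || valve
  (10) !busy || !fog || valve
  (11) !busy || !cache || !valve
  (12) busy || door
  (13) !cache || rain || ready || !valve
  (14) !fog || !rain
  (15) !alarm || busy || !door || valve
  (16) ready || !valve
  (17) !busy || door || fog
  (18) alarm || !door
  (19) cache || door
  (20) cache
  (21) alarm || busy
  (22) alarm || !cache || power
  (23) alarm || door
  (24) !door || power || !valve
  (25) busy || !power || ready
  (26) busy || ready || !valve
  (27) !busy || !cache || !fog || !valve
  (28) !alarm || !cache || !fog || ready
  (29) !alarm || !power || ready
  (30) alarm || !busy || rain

valve = False, alarm = True, cache = True, power = False, busy = True, rain = False, fog = False, ready = False, door = True

Unit clause (!rain) forces rain = False.
Unit clause (cache) forces cache = True.
Try valve = True:
  (alarm || rain || !valve) forces alarm = True.
  (!busy || !cache || !valve) forces busy = False.
  (!alarm || busy || !ready) forces ready = False.
  clause (!cache || rain || ready || !valve) is falsified — backtrack.
So valve = False.
Try alarm = False:
  (alarm || !door) forces door = False.
  clause (alarm || door) is falsified — backtrack.
So alarm = True.
  then (!alarm || !ready || valve) forces ready = False.
  then (!alarm || !cache || !fog || ready) forces fog = False.
  then (!alarm || !power || ready) forces power = False.
  then (!cache || door || power || rain) forces door = True.
  then (!alarm || busy || !door || valve) forces busy = True.
All clauses satisfied.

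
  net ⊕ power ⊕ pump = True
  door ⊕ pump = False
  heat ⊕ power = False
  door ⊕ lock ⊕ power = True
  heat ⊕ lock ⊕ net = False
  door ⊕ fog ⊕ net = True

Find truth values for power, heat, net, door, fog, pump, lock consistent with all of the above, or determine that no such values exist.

power: False; heat: False; net: False; door: True; fog: False; pump: True; lock: False

net ⊕ power ⊕ pump = F ⊕ F ⊕ T = True ✓
door ⊕ pump = T ⊕ T = False ✓
heat ⊕ power = F ⊕ F = False ✓
door ⊕ lock ⊕ power = T ⊕ F ⊕ F = True ✓
heat ⊕ lock ⊕ net = F ⊕ F ⊕ F = False ✓
door ⊕ fog ⊕ net = T ⊕ F ⊕ F = True ✓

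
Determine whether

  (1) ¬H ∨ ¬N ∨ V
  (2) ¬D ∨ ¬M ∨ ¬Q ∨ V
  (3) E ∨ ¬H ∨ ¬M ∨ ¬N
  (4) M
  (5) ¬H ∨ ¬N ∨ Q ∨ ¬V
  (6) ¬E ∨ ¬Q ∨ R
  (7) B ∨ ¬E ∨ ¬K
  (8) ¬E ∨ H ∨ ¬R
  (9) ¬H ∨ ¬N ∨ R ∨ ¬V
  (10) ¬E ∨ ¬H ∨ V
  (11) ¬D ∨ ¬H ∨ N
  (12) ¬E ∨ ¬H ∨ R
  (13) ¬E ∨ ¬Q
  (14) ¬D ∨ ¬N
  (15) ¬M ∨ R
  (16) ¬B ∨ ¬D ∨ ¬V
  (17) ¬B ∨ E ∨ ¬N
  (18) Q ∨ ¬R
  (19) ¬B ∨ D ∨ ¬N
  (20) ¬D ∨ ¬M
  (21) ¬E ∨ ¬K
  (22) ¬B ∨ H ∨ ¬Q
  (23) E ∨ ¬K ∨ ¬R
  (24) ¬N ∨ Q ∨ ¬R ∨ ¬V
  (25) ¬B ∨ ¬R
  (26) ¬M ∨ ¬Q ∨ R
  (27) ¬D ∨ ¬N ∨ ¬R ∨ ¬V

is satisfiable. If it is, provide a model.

Unit clause (M) forces M = True.
In (¬M ∨ R) only R is left, so R = True.
In (Q ∨ ¬R) only Q is left, so Q = True.
In (¬D ∨ ¬M) only ¬D is left, so D = False.
In (¬B ∨ ¬R) only ¬B is left, so B = False.
In (¬E ∨ ¬Q) only ¬E is left, so E = False.
In (E ∨ ¬K ∨ ¬R) only ¬K is left, so K = False.
Set V = False.
Set H = True.
  then (¬H ∨ ¬N ∨ V) forces N = False.
All clauses satisfied.

V=F, D=F, H=T, R=T, N=F, E=F, K=F, Q=T, M=T, B=F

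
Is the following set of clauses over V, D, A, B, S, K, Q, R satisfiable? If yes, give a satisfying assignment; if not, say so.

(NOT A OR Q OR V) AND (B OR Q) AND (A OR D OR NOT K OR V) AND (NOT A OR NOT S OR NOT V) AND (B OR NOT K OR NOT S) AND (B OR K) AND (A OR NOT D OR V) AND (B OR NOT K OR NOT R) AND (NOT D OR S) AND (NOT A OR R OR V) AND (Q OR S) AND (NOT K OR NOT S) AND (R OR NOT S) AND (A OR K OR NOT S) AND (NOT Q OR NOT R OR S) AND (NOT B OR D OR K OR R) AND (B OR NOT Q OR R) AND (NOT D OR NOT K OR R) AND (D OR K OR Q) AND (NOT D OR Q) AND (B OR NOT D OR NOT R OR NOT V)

Set V = False.
Set D = True.
  then (A OR NOT D OR V) forces A = True.
  then (NOT D OR S) forces S = True.
  then (NOT A OR R OR V) forces R = True.
  then (NOT K OR NOT S) forces K = False.
  then (NOT D OR Q) forces Q = True.
  then (B OR K) forces B = True.
All clauses satisfied.

V=F, D=T, A=T, B=T, S=T, K=F, Q=T, R=T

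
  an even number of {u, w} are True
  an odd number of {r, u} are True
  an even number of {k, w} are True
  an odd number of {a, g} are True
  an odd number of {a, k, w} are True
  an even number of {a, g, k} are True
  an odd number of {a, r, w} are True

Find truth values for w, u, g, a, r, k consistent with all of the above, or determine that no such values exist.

Unsatisfiable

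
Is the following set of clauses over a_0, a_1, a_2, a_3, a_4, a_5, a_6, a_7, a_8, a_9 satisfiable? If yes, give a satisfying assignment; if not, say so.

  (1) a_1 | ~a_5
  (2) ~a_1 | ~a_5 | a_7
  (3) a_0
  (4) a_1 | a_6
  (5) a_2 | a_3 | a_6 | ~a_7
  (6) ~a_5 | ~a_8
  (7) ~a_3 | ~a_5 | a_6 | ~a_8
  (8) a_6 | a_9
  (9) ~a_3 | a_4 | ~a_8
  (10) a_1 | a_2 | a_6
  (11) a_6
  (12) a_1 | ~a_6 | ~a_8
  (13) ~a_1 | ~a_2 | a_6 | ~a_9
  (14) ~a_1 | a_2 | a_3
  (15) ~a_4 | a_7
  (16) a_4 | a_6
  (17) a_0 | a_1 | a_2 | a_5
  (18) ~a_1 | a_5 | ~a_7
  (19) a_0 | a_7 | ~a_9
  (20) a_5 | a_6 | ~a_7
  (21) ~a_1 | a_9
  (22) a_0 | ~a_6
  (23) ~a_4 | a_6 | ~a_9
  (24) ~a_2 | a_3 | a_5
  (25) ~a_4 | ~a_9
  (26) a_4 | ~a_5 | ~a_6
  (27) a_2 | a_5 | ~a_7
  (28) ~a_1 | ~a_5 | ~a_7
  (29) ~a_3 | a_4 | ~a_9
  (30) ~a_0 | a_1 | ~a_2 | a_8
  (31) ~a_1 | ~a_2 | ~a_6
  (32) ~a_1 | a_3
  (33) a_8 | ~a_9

Unit clause (a_0) forces a_0 = True.
Unit clause (a_6) forces a_6 = True.
Set a_1 = False.
  then (a_1 | ~a_5) forces a_5 = False.
  then (a_1 | ~a_6 | ~a_8) forces a_8 = False.
  then (~a_0 | a_1 | ~a_2 | a_8) forces a_2 = False.
  then (a_8 | ~a_9) forces a_9 = False.
  then (a_2 | a_5 | ~a_7) forces a_7 = False.
  then (~a_4 | a_7) forces a_4 = False.
Set a_3 = True.
All clauses satisfied.

a_0 = True, a_1 = False, a_2 = False, a_3 = True, a_4 = False, a_5 = False, a_6 = True, a_7 = False, a_8 = False, a_9 = False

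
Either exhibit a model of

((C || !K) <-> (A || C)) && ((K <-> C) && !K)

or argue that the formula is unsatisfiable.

K=F, A=T, C=F

  (C || !K) <-> (A || C) = True
    C || !K = True
      !K = True
    A || C = True
  (K <-> C) && !K = True
    K <-> C = True
    !K = True
Both conjuncts True, so the formula holds.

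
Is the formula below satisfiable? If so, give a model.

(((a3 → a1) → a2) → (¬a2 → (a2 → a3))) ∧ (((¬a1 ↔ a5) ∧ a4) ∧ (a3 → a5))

a1: False, a2: False, a3: False, a4: True, a5: True

  ((a3 → a1) → a2) → (¬a2 → (a2 → a3)) = True
    (a3 → a1) → a2 = False
      a3 → a1 = True
    ¬a2 → (a2 → a3) = True
      ¬a2 = True
      a2 → a3 = True
  ((¬a1 ↔ a5) ∧ a4) ∧ (a3 → a5) = True
    (¬a1 ↔ a5) ∧ a4 = True
      ¬a1 ↔ a5 = True
        ¬a1 = True
    a3 → a5 = True
Both conjuncts True, so the formula holds.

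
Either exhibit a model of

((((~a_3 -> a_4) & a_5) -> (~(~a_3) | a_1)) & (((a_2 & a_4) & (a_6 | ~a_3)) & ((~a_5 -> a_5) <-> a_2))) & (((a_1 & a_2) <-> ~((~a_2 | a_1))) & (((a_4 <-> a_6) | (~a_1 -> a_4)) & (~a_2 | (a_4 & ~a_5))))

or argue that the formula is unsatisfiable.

The formula is unsatisfiable.

Case a_4 = True: the formula simplifies to ((a_5 -> (~(~a_3) | a_1)) & ((a_2 & (a_6 | ~a_3)) & ((~a_5 -> a_5) <-> a_2))) & (((a_1 & a_2) <-> ~((~a_2 | a_1))) & (~a_2 | ~a_5)).
  a_2 = True: simplifies to ((a_5 -> (~(~a_3) | a_1)) & ((a_6 | ~a_3) & (~a_5 -> a_5))) & ((a_1 <-> ~a_1) & ~a_5).
    a_1 = True: the conjunct a_1 <-> ~a_1 becomes True <-> ~True = False.
    a_1 = False: the conjunct a_1 <-> ~a_1 becomes False <-> ~False = False.
  a_2 = False: the conjunct a_2 is False.
Case a_4 = False: the conjunct a_4 is False.
Both cases fail — unsatisfiable.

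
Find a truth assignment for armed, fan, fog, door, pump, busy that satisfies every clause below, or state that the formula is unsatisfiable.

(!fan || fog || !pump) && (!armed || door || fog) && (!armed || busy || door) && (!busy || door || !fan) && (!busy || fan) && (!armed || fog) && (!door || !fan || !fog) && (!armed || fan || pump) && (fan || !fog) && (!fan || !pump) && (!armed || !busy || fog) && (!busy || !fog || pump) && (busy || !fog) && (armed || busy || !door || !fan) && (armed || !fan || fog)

Try armed = True:
  (!armed || fog) forces fog = True.
  (fan || !fog) forces fan = True.
  (!door || !fan || !fog) forces door = False.
  (!armed || busy || door) forces busy = True.
  clause (!busy || door || !fan) is falsified — backtrack.
So armed = False.
Try fan = True:
  (!fan || !pump) forces pump = False.
  (armed || !fan || fog) forces fog = True.
  (!door || !fan || !fog) forces door = False.
  (!busy || door || !fan) forces busy = False.
  clause (busy || !fog) is falsified — backtrack.
So fan = False.
  then (!busy || fan) forces busy = False.
  then (fan || !fog) forces fog = False.
Set door = True.
Set pump = False.
All clauses satisfied.

armed=F; fan=F; fog=F; door=T; pump=F; busy=F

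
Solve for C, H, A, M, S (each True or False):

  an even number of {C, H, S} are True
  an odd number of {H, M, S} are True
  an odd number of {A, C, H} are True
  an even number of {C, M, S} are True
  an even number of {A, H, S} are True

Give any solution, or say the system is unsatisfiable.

C: False, H: True, A: False, M: True, S: True

{C, H, S}: 2 true → even ✓
{H, M, S}: 3 true → odd ✓
{A, C, H}: 1 true → odd ✓
{C, M, S}: 2 true → even ✓
{A, H, S}: 2 true → even ✓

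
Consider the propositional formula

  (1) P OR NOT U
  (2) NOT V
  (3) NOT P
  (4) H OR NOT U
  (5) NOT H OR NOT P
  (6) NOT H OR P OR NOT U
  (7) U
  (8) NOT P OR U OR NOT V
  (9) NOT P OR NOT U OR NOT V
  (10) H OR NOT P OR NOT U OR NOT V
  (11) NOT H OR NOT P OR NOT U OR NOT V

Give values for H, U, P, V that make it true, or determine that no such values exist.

Case U = True:
  (P OR NOT U) forces P = True.
  Clause (NOT P) is falsified — contradiction.
Case U = False:
  Clause (U) is falsified — contradiction.
Both cases fail, so the formula is unsatisfiable.

The formula is unsatisfiable.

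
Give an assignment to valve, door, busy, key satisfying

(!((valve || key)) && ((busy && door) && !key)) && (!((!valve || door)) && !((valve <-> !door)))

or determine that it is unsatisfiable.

UNSATISFIABLE

Case valve = True: the conjunct !((valve || key)) becomes !((True || key)) = False.
Case valve = False: the conjunct !((!valve || door)) becomes !((True || door)) = False.
Both cases fail — unsatisfiable.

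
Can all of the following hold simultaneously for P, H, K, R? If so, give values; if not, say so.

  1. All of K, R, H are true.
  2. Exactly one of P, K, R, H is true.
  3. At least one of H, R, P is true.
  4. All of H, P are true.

The formula is unsatisfiable.

Case P = True:
  (1) forces K = True.
  Constraint (2) is violated (P=T, K=T) — contradiction.
Case P = False:
  Constraint (4) is violated (P=F) — contradiction.
Both cases fail — unsatisfiable.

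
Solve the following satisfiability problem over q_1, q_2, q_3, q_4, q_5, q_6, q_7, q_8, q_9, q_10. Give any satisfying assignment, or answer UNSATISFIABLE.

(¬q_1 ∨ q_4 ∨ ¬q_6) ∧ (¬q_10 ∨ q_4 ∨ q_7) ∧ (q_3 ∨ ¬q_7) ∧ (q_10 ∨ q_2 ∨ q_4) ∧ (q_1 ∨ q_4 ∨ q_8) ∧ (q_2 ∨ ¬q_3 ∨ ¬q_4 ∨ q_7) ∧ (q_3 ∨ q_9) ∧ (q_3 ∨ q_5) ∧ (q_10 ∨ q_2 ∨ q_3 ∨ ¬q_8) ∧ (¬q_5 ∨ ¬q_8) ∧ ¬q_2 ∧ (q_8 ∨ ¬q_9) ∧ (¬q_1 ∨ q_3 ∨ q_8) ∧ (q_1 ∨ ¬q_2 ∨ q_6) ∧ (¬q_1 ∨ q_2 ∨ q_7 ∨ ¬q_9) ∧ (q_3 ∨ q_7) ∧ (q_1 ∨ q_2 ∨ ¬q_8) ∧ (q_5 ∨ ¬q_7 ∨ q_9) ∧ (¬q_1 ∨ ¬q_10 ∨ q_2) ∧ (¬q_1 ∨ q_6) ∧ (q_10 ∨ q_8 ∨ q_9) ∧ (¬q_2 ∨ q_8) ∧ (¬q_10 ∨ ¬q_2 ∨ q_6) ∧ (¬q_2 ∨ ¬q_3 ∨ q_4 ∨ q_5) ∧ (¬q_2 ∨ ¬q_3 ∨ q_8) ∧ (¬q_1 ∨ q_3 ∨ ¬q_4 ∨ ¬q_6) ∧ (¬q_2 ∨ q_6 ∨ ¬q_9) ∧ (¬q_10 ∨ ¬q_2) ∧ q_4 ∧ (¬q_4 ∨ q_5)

q_1: False, q_2: False, q_3: True, q_4: True, q_5: True, q_6: False, q_7: True, q_8: False, q_9: False, q_10: True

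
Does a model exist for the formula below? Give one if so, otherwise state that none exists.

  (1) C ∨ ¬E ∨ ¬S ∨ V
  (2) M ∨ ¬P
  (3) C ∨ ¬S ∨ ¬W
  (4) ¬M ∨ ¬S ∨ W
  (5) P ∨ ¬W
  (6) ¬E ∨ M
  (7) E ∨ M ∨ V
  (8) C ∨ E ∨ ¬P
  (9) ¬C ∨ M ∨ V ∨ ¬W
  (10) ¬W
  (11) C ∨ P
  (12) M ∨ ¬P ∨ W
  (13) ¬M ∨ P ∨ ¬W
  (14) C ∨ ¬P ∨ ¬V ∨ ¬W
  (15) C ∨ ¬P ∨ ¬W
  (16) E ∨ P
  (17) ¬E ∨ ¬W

V = False, S = False, W = False, C = True, E = False, M = True, P = True

Unit clause (¬W) forces W = False.
Set V = False.
Try S = True:
  (¬M ∨ ¬S ∨ W) forces M = False.
  (M ∨ ¬P) forces P = False.
  (¬E ∨ M) forces E = False.
  clause (E ∨ M ∨ V) is falsified — backtrack.
So S = False.
Set C = True.
Set E = False.
  then (E ∨ M ∨ V) forces M = True.
  then (E ∨ P) forces P = True.
All clauses satisfied.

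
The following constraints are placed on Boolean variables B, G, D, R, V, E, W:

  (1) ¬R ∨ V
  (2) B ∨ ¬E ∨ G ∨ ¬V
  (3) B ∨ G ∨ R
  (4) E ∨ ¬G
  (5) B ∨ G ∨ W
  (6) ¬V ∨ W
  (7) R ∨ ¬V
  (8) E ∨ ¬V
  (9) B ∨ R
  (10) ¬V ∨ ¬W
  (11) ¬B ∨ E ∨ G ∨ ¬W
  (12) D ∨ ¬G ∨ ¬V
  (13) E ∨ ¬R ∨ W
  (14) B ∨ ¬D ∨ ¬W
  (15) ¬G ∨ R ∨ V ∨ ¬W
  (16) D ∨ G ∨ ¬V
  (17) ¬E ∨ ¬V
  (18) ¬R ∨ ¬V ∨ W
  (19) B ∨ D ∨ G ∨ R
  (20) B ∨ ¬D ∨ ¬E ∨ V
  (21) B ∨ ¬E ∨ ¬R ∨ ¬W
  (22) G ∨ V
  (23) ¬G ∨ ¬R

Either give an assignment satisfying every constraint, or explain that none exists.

B = True, G = True, D = True, R = False, V = False, E = True, W = False

Try B = False:
  (B ∨ R) forces R = True.
  (¬R ∨ V) forces V = True.
  (¬V ∨ W) forces W = True.
  clause (¬V ∨ ¬W) is falsified — backtrack.
So B = True.
Try G = False:
  (G ∨ V) forces V = True.
  (¬V ∨ W) forces W = True.
  clause (¬V ∨ ¬W) is falsified — backtrack.
So G = True.
  then (E ∨ ¬G) forces E = True.
  then (¬E ∨ ¬V) forces V = False.
  then (¬G ∨ ¬R) forces R = False.
  then (¬G ∨ R ∨ V ∨ ¬W) forces W = False.
Set D = True.
All clauses satisfied.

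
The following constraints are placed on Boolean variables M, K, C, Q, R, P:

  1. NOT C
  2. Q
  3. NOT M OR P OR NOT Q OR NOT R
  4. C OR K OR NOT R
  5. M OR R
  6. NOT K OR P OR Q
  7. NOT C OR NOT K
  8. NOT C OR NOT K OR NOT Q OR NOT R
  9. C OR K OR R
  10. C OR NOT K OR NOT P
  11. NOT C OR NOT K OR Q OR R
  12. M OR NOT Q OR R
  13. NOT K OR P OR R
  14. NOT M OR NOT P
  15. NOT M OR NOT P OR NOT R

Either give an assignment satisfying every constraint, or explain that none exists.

M=F, K=T, C=F, Q=T, R=T, P=F

Unit clause (NOT C) forces C = False.
Unit clause (Q) forces Q = True.
Try M = True:
  (NOT M OR NOT P) forces P = False.
  (NOT M OR P OR NOT Q OR NOT R) forces R = False.
  (C OR K OR R) forces K = True.
  clause (NOT K OR P OR R) is falsified — backtrack.
So M = False.
  then (M OR R) forces R = True.
  then (C OR K OR NOT R) forces K = True.
  then (C OR NOT K OR NOT P) forces P = False.
All clauses satisfied.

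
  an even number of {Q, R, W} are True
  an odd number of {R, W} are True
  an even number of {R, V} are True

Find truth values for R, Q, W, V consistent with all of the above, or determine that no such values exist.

R = True, Q = True, W = False, V = True

{Q, R, W}: 2 true → even ✓
{R, W}: 1 true → odd ✓
{R, V}: 2 true → even ✓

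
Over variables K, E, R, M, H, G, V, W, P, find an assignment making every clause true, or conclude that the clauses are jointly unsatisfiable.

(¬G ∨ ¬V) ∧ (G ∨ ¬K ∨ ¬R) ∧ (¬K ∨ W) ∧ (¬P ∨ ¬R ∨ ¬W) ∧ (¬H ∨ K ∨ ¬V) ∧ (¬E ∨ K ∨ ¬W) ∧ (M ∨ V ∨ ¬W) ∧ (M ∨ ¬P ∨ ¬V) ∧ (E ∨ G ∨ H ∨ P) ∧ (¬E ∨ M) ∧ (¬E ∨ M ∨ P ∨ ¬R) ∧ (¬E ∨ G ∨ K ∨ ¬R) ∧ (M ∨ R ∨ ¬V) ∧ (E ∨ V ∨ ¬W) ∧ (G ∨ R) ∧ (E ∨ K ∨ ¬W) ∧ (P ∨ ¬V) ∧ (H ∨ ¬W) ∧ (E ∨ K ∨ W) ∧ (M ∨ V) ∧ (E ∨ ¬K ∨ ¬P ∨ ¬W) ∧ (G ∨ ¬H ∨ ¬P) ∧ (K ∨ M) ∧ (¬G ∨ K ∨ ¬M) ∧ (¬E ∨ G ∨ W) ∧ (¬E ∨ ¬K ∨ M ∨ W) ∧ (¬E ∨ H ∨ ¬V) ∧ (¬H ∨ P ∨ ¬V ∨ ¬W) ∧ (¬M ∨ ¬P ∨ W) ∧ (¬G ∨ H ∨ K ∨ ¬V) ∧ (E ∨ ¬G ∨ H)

K = True, E = True, R = True, M = True, H = True, G = True, V = False, W = True, P = False

Set K = True.
  then (¬K ∨ W) forces W = True.
  then (H ∨ ¬W) forces H = True.
Try E = False:
  (E ∨ V ∨ ¬W) forces V = True.
  (¬G ∨ ¬V) forces G = False.
  (G ∨ ¬K ∨ ¬R) forces R = False.
  clause (G ∨ R) is falsified — backtrack.
So E = True.
  then (¬E ∨ M) forces M = True.
Set R = True.
  then (G ∨ ¬K ∨ ¬R) forces G = True.
  then (¬P ∨ ¬R ∨ ¬W) forces P = False.
  then (P ∨ ¬V) forces V = False.
All clauses satisfied.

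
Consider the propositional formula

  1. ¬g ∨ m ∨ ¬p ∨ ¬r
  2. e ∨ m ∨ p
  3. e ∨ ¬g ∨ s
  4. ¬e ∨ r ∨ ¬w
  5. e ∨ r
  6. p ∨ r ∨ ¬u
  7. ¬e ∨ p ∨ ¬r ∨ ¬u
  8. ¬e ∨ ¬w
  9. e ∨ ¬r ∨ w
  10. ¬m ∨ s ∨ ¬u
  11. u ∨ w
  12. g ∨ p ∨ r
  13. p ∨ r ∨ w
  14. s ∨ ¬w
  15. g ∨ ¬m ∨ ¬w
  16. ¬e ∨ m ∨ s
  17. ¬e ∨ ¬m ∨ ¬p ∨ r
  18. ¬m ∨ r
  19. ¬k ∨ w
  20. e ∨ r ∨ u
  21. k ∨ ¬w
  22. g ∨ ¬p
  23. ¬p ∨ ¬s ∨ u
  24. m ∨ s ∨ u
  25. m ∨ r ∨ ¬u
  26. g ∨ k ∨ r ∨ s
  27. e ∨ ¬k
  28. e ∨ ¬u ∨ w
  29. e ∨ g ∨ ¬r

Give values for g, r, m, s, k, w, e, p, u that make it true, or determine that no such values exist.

g: True, r: True, m: True, s: True, k: False, w: False, e: True, p: True, u: True

Set g = True.
Set r = True.
Try m = False:
  (¬g ∨ m ∨ ¬p ∨ ¬r) forces p = False.
  (e ∨ m ∨ p) forces e = True.
  (¬e ∨ p ∨ ¬r ∨ ¬u) forces u = False.
  (¬e ∨ ¬w) forces w = False.
  clause (u ∨ w) is falsified — backtrack.
So m = True.
Set s = True.
Try k = True:
  (¬k ∨ w) forces w = True.
  (¬e ∨ ¬w) forces e = False.
  clause (e ∨ ¬k) is falsified — backtrack.
So k = False.
  then (k ∨ ¬w) forces w = False.
  then (e ∨ ¬r ∨ w) forces e = True.
  then (u ∨ w) forces u = True.
  then (¬e ∨ p ∨ ¬r ∨ ¬u) forces p = True.
All clauses satisfied.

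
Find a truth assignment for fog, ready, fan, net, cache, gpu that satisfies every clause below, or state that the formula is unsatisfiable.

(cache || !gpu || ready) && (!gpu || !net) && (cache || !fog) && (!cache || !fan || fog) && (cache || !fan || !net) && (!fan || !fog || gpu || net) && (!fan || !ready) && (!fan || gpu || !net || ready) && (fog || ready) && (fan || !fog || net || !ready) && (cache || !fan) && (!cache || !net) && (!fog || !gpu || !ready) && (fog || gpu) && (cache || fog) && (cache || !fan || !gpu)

fog=F, ready=T, fan=F, net=F, cache=T, gpu=T

Set fog = False.
  then (fog || ready) forces ready = True.
  then (fog || gpu) forces gpu = True.
  then (cache || fog) forces cache = True.
  then (!gpu || !net) forces net = False.
  then (!cache || !fan || fog) forces fan = False.
All clauses satisfied.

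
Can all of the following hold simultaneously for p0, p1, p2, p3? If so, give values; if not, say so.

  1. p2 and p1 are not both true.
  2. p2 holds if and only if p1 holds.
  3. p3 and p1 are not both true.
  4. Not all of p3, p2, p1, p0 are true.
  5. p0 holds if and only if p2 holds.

p0 = False, p1 = False, p2 = False, p3 = True

  (1) p2=F, p1=F — not both ✓
  (2) p2=F, p1=F — same ✓
  (3) p3=T, p1=F — not both ✓
  (4) {p3, p2, p1, p0}: 1/4 true — not all ✓
  (5) p0=F, p2=F — same ✓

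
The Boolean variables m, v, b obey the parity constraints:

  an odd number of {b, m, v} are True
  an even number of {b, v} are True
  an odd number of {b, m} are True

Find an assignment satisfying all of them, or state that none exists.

m: True, v: False, b: False

{b, m, v}: 1 true → odd ✓
{b, v}: 0 true → even ✓
{b, m}: 1 true → odd ✓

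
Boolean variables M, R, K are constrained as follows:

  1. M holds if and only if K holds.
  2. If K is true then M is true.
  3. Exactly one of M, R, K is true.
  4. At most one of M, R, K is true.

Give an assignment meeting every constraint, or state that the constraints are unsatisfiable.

M=F, R=T, K=F

  (1) M=F, K=F — same ✓
  (2) K=F ⇒ M: vacuous ✓
  (3) {M, R, K}: 1 true — exactly one ✓
  (4) {M, R, K}: 1 true — at most one ✓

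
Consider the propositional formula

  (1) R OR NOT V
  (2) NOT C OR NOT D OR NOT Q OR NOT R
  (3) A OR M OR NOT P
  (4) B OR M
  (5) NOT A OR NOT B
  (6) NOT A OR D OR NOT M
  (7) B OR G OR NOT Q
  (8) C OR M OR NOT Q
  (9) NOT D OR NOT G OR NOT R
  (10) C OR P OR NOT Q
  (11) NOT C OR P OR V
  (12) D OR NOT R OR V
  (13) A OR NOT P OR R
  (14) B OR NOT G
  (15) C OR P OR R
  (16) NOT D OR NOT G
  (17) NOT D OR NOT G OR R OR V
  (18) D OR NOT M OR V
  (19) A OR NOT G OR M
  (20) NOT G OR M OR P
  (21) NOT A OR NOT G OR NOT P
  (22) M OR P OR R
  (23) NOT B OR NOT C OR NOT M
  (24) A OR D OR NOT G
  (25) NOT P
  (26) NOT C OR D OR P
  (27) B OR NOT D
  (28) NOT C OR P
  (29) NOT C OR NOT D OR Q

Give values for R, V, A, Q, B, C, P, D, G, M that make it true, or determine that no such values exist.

R=T, V=T, A=F, Q=F, B=F, C=F, P=F, D=F, G=F, M=T

Unit clause (NOT P) forces P = False.
In (NOT C OR P) only NOT C is left, so C = False.
In (C OR P OR NOT Q) only NOT Q is left, so Q = False.
In (C OR P OR R) only R is left, so R = True.
Set V = True.
Try A = True:
  (NOT A OR NOT B) forces B = False.
  (B OR M) forces M = True.
  (NOT A OR D OR NOT M) forces D = True.
  clause (B OR NOT D) is falsified — backtrack.
So A = False.
Set B = False.
  then (B OR M) forces M = True.
  then (B OR NOT G) forces G = False.
  then (B OR NOT D) forces D = False.
All clauses satisfied.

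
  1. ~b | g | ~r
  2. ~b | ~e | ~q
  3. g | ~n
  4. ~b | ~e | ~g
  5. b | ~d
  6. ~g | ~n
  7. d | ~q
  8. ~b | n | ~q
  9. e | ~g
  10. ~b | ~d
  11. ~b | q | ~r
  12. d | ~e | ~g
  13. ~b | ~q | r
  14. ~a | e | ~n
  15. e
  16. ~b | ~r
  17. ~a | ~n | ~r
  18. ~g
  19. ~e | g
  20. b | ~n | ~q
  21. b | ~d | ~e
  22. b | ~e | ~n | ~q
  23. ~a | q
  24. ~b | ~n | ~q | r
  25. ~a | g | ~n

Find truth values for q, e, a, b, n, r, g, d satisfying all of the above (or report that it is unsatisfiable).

Case e = True:
  (~g) forces g = False.
  Clause (~e | g) is falsified — contradiction.
Case e = False:
  Clause (e) is falsified — contradiction.
Both cases fail, so the formula is unsatisfiable.

No satisfying assignment exists.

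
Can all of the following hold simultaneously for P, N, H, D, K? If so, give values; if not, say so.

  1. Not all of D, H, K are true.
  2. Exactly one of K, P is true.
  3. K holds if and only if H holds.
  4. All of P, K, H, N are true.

Case P = True:
  (2) with P=T forces K = False.
  Constraint (4) is violated (K=F) — contradiction.
Case P = False:
  Constraint (4) is violated (P=F) — contradiction.
Both cases fail — unsatisfiable.

UNSATISFIABLE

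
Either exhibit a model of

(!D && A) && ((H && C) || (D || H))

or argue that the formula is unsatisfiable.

C=F; A=T; H=T; D=F

  !D && A = True
    !D = True
  (H && C) || (D || H) = True
    H && C = False
    D || H = True
Both conjuncts True, so the formula holds.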